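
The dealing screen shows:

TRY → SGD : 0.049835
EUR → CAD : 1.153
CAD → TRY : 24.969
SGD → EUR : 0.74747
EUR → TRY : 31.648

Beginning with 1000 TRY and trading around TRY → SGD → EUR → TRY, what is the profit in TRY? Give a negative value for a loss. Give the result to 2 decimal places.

1000 TRY × 0.049835 = 49.835 SGD
49.835 SGD × 0.74747 = 37.25016745 EUR
37.25016745 EUR × 31.648 = 1178.8932994576 TRY
Net change: 1178.8932994576 − 1000 = 178.8932994576 TRY

178.89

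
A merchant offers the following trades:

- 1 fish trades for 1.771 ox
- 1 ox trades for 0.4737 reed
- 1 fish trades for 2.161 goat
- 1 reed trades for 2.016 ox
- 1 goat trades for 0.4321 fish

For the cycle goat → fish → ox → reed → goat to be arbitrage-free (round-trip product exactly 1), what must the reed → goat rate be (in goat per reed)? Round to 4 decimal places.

Known legs of the cycle: 0.4321 × 1.771 × 0.4737 = 0.36249849867
For no arbitrage the full-cycle product must be 1, so the missing rate is 1 / 0.36249849867 ≈ 2.758632.

2.7586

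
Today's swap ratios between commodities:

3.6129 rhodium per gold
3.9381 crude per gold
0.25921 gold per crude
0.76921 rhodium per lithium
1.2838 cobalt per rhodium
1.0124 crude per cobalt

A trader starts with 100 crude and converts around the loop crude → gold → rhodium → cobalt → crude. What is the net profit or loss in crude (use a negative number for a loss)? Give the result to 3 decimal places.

100 crude × 0.25921 = 25.921 gold
25.921 gold × 3.6129 = 93.6499809 rhodium
93.6499809 rhodium × 1.2838 = 120.22784547942 cobalt
120.22784547942 cobalt × 1.0124 = 121.718670763364808 crude
Net change: 121.718670763364808 − 100 = 21.718670763364808 crude

21.719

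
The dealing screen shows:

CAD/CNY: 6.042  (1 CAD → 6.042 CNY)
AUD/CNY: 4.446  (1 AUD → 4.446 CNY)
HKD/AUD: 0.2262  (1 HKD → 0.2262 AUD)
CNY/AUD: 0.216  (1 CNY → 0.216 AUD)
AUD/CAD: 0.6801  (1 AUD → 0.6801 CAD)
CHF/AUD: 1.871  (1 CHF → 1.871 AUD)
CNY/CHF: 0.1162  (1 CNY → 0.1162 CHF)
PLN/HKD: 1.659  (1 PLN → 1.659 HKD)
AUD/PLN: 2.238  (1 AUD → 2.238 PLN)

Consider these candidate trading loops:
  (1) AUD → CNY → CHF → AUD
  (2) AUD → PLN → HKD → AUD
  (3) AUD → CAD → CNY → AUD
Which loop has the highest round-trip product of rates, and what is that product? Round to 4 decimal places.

(1) 4.446 × 0.1162 × 1.871 = 0.96661
(2) 2.238 × 1.659 × 0.2262 = 0.83984
(3) 0.6801 × 6.042 × 0.216 = 0.88758
Highest is cycle (1) at 0.9666 (≤1, no arbitrage).

0.9666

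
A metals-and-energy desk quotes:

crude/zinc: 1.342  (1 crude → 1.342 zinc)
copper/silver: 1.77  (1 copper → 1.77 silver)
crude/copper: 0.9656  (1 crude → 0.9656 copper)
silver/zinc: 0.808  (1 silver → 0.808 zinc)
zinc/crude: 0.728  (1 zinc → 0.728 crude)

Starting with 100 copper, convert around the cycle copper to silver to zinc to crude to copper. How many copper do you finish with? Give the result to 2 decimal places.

100 copper × 1.77 = 177 silver
177 silver × 0.808 = 143.016 zinc
143.016 zinc × 0.728 = 104.115648 crude
104.115648 crude × 0.9656 = 100.5340697088 copper

100.53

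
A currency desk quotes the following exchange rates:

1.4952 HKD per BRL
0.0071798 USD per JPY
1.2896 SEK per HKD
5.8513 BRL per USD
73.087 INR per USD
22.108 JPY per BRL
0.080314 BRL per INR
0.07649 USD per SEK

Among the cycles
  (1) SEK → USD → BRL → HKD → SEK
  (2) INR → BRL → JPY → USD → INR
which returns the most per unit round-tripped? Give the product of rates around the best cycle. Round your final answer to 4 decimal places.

(1) 0.07649 × 5.8513 × 1.4952 × 1.2896 = 0.86300
(2) 0.080314 × 22.108 × 0.0071798 × 73.087 = 0.93174
Highest is cycle (2) at 0.9317 (≤1, no arbitrage).

0.9317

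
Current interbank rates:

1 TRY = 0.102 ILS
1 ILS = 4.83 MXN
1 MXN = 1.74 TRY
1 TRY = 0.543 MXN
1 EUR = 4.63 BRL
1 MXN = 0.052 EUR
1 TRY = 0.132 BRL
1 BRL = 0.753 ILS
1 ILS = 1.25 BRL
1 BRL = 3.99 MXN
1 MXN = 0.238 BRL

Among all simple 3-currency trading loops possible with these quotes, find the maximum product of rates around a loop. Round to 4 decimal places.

EUR→BRL→MXN→EUR: 4.63 × 3.99 × 0.052 = 0.96063
TRY→BRL→MXN→TRY: 0.132 × 3.99 × 1.74 = 0.91642
ILS→MXN→BRL→ILS: 4.83 × 0.238 × 0.753 = 0.86560
ILS→MXN→TRY→ILS: 4.83 × 1.74 × 0.102 = 0.85723
Maximum is EUR→BRL→MXN→EUR at 0.9606; no arbitrage — every cycle loses value.

0.9606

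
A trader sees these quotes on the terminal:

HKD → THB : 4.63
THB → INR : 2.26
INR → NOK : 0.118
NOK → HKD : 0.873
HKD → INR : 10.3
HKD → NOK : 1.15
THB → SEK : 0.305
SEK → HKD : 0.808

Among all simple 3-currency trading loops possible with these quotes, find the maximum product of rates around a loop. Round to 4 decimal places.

1.1410

HKD→THB→SEK→HKD: 4.63 × 0.305 × 0.808 = 1.14102
HKD→INR→NOK→HKD: 10.3 × 0.118 × 0.873 = 1.06104
Maximum is HKD→THB→SEK→HKD at 1.1410; arbitrage exists.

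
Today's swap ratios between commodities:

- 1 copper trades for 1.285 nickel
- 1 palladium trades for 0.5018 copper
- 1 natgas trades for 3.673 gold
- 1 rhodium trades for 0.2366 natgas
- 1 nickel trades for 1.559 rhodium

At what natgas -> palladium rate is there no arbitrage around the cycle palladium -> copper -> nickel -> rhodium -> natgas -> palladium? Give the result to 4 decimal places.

Known legs of the cycle: 0.5018 × 1.285 × 1.559 × 0.2366 = 0.2378453362922
For no arbitrage the full-cycle product must be 1, so the missing rate is 1 / 0.2378453362922 ≈ 4.204413.

4.2044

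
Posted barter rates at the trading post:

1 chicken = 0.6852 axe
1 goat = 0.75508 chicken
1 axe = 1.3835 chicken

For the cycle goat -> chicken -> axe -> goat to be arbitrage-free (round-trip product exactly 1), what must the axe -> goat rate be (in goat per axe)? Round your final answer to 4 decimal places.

1.9328

Known legs of the cycle: 0.75508 × 0.6852 = 0.517380816
For no arbitrage the full-cycle product must be 1, so the missing rate is 1 / 0.517380816 ≈ 1.932812.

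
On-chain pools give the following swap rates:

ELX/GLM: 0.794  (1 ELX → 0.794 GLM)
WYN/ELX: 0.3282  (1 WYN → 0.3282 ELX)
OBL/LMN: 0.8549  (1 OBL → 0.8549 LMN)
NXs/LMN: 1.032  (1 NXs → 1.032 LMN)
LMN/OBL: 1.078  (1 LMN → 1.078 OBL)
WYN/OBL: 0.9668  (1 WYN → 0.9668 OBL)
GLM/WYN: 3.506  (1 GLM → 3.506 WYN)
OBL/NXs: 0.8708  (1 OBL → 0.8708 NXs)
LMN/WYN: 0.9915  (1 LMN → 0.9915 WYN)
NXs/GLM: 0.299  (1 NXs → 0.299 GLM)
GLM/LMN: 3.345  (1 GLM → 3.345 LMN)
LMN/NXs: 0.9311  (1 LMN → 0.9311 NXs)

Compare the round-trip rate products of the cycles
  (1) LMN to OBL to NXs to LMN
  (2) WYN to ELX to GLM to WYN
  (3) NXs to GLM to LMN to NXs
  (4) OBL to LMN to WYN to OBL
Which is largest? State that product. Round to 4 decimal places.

0.9688

(1) 1.078 × 0.8708 × 1.032 = 0.96876
(2) 0.3282 × 0.794 × 3.506 = 0.91363
(3) 0.299 × 3.345 × 0.9311 = 0.93124
(4) 0.8549 × 0.9915 × 0.9668 = 0.81949
Highest is cycle (1) at 0.9688 (≤1, no arbitrage).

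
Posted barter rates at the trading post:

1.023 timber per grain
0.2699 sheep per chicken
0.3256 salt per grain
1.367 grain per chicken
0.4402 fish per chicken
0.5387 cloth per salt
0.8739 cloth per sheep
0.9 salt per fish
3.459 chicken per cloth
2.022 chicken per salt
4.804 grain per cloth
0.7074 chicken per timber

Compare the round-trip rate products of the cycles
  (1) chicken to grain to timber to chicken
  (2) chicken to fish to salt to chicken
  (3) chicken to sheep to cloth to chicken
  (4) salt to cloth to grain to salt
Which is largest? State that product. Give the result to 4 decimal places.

(1) 1.367 × 1.023 × 0.7074 = 0.98926
(2) 0.4402 × 0.9 × 2.022 = 0.80108
(3) 0.2699 × 0.8739 × 3.459 = 0.81586
(4) 0.5387 × 4.804 × 0.3256 = 0.84263
Highest is cycle (1) at 0.9893 (≤1, no arbitrage).

0.9893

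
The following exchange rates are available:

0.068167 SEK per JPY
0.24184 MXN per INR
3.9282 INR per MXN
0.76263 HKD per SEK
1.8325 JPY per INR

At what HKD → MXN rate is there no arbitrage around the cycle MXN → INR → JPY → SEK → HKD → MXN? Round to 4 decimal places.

Known legs of the cycle: 3.9282 × 1.8325 × 0.068167 × 0.76263 = 0.374218834027543065
For no arbitrage the full-cycle product must be 1, so the missing rate is 1 / 0.374218834027543065 ≈ 2.672233.

2.6722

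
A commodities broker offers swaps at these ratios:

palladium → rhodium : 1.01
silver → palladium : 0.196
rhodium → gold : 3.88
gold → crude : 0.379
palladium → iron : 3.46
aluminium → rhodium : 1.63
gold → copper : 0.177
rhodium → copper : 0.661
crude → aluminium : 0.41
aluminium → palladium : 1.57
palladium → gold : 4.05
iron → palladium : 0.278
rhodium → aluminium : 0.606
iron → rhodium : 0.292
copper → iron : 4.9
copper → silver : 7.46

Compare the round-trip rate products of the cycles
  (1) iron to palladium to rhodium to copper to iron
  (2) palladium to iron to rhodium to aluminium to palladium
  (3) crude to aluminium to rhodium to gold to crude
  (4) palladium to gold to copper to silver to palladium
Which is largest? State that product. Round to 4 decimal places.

(1) 0.278 × 1.01 × 0.661 × 4.9 = 0.90942
(2) 3.46 × 0.292 × 0.606 × 1.57 = 0.96124
(3) 0.41 × 1.63 × 3.88 × 0.379 = 0.98275
(4) 4.05 × 0.177 × 7.46 × 0.196 = 1.04815
Highest is cycle (4) at 1.0481 (>1, arbitrage).

1.0481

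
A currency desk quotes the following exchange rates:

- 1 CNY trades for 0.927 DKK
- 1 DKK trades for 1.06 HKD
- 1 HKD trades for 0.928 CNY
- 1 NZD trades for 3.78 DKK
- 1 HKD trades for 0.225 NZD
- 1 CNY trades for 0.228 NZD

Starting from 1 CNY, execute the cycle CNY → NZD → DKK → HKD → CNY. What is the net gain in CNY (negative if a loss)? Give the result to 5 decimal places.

-0.15223

1 CNY × 0.228 = 0.228 NZD
0.228 NZD × 3.78 = 0.86184 DKK
0.86184 DKK × 1.06 = 0.9135504 HKD
0.9135504 HKD × 0.928 = 0.8477747712 CNY
Net change: 0.8477747712 − 1 = -0.1522252288 CNY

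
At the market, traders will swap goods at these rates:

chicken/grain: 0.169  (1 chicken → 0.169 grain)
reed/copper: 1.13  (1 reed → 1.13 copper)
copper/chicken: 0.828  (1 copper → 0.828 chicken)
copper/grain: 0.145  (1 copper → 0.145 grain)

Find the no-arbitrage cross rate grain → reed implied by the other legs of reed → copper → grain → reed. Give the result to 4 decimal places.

6.1031

Known legs of the cycle: 1.13 × 0.145 = 0.16385
For no arbitrage the full-cycle product must be 1, so the missing rate is 1 / 0.16385 ≈ 6.103143.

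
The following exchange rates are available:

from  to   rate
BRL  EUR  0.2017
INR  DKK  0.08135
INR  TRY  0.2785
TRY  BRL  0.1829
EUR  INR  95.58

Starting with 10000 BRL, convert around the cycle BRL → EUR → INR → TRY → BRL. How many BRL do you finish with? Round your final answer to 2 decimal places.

10000 BRL × 0.2017 = 2017 EUR
2017 EUR × 95.58 = 192784.86 INR
192784.86 INR × 0.2785 = 53690.58351 TRY
53690.58351 TRY × 0.1829 = 9820.007723979 BRL

9820.01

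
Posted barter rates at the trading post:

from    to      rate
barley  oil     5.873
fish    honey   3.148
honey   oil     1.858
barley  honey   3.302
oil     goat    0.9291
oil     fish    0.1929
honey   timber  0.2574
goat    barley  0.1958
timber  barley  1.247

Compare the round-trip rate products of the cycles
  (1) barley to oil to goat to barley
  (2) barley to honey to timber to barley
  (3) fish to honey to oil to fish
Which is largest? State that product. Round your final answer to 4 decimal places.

1.1283

(1) 5.873 × 0.9291 × 0.1958 = 1.06840
(2) 3.302 × 0.2574 × 1.247 = 1.05987
(3) 3.148 × 1.858 × 0.1929 = 1.12827
Highest is cycle (3) at 1.1283 (>1, arbitrage).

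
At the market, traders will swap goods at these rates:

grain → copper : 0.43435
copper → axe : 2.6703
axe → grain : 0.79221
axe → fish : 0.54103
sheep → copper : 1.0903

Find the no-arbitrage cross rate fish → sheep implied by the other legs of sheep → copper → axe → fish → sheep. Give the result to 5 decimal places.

Known legs of the cycle: 1.0903 × 2.6703 × 0.54103 = 1.5751699395327
For no arbitrage the full-cycle product must be 1, so the missing rate is 1 / 1.5751699395327 ≈ 0.6348521.

0.63485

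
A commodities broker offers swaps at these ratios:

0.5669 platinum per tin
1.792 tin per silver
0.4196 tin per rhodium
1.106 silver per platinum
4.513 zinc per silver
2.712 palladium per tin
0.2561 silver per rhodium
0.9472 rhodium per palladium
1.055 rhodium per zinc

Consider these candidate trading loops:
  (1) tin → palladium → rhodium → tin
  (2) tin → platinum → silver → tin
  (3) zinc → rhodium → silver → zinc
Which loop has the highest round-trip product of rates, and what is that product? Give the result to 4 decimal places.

(1) 2.712 × 0.9472 × 0.4196 = 1.07787
(2) 0.5669 × 1.106 × 1.792 = 1.12357
(3) 1.055 × 0.2561 × 4.513 = 1.21935
Highest is cycle (3) at 1.2193 (>1, arbitrage).

1.2193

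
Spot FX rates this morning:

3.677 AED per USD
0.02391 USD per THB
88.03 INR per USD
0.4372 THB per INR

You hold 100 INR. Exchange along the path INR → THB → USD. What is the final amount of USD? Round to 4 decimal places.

1.0453

100 INR × 0.4372 = 43.72 THB
43.72 THB × 0.02391 = 1.0453452 USD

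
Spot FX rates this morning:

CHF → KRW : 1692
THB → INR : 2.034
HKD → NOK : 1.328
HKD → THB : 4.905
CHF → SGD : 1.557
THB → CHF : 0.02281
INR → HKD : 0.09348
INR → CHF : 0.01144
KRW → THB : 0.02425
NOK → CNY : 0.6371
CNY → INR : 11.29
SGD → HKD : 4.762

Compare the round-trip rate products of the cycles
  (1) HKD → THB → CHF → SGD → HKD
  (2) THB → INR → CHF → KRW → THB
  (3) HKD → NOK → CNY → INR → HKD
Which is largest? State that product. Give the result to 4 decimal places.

(1) 4.905 × 0.02281 × 1.557 × 4.762 = 0.82955
(2) 2.034 × 0.01144 × 1692 × 0.02425 = 0.95475
(3) 1.328 × 0.6371 × 11.29 × 0.09348 = 0.89293
Highest is cycle (2) at 0.9547 (≤1, no arbitrage).

0.9547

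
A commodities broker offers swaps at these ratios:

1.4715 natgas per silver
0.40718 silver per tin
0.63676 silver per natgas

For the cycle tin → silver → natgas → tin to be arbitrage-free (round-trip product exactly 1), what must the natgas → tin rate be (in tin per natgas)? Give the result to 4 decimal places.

1.6690

Known legs of the cycle: 0.40718 × 1.4715 = 0.59916537
For no arbitrage the full-cycle product must be 1, so the missing rate is 1 / 0.59916537 ≈ 1.668988.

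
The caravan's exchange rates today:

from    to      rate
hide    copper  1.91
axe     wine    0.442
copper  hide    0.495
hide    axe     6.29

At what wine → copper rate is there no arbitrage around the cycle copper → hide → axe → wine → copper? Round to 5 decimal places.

0.72664

Known legs of the cycle: 0.495 × 6.29 × 0.442 = 1.3761891
For no arbitrage the full-cycle product must be 1, so the missing rate is 1 / 1.3761891 ≈ 0.7266443.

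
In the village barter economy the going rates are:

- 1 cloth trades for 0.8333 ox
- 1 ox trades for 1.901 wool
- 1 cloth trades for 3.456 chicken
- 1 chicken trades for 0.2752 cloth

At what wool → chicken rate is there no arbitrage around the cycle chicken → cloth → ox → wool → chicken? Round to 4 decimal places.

2.2939

Known legs of the cycle: 0.2752 × 0.8333 × 1.901 = 0.43594522816
For no arbitrage the full-cycle product must be 1, so the missing rate is 1 / 0.43594522816 ≈ 2.293866.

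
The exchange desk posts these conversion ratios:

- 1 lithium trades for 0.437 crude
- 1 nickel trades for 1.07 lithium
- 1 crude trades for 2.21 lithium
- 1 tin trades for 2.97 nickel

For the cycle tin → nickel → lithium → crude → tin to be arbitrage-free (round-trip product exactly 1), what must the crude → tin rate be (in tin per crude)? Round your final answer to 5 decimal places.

0.72008

Known legs of the cycle: 2.97 × 1.07 × 0.437 = 1.3887423
For no arbitrage the full-cycle product must be 1, so the missing rate is 1 / 1.3887423 ≈ 0.7200760.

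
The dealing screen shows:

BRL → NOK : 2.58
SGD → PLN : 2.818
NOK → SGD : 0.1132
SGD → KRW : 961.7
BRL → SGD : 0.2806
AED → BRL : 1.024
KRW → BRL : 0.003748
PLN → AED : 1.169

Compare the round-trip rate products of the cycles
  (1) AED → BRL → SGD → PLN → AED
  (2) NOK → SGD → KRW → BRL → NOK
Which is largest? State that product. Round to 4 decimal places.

1.0527

(1) 1.024 × 0.2806 × 2.818 × 1.169 = 0.94655
(2) 0.1132 × 961.7 × 0.003748 × 2.58 = 1.05270
Highest is cycle (2) at 1.0527 (>1, arbitrage).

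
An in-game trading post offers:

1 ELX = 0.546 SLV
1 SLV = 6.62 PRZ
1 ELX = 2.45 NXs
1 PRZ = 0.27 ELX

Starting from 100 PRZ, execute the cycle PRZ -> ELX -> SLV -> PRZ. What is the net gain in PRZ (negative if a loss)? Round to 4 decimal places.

-2.4080

100 PRZ × 0.27 = 27 ELX
27 ELX × 0.546 = 14.742 SLV
14.742 SLV × 6.62 = 97.59204 PRZ
Net change: 97.59204 − 100 = -2.40796 PRZ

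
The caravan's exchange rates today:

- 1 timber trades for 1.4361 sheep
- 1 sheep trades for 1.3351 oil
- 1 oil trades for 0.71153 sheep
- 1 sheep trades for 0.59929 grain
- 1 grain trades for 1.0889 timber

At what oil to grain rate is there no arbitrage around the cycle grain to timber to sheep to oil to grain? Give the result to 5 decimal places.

0.47898

Known legs of the cycle: 1.0889 × 1.4361 × 1.3351 = 2.087788379079
For no arbitrage the full-cycle product must be 1, so the missing rate is 1 / 2.087788379079 ≈ 0.4789757.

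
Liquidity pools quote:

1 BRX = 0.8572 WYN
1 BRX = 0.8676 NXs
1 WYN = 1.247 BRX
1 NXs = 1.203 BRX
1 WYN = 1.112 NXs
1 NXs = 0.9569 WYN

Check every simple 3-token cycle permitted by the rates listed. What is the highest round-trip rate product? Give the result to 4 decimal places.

1.1467

BRX→WYN→NXs→BRX: 0.8572 × 1.112 × 1.203 = 1.14671
BRX→NXs→WYN→BRX: 0.8676 × 0.9569 × 1.247 = 1.03527
Maximum is BRX→WYN→NXs→BRX at 1.1467; arbitrage exists.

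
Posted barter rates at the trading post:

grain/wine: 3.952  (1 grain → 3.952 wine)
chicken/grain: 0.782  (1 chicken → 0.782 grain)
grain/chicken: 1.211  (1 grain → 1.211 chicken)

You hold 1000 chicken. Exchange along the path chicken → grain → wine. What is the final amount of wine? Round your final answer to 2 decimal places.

1000 chicken × 0.782 = 782 grain
782 grain × 3.952 = 3090.464 wine

3090.46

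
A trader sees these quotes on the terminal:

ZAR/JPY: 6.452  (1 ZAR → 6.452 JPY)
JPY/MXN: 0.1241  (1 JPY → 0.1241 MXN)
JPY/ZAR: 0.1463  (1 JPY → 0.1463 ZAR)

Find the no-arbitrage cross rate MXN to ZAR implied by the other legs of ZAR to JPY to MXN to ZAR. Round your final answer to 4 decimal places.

Known legs of the cycle: 6.452 × 0.1241 = 0.8006932
For no arbitrage the full-cycle product must be 1, so the missing rate is 1 / 0.8006932 ≈ 1.248918.

1.2489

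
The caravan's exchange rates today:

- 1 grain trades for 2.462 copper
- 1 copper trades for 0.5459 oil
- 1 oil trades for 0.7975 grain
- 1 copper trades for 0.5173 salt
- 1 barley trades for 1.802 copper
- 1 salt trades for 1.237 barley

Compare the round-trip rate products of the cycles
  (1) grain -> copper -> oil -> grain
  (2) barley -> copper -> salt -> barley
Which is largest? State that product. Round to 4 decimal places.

(1) 2.462 × 0.5459 × 0.7975 = 1.07184
(2) 1.802 × 0.5173 × 1.237 = 1.15310
Highest is cycle (2) at 1.1531 (>1, arbitrage).

1.1531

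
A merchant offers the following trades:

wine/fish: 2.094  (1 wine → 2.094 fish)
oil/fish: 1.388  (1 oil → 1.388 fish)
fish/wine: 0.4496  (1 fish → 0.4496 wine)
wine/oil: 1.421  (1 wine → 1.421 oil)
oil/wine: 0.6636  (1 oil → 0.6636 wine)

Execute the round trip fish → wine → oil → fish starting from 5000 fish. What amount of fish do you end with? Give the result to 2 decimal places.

5000 fish × 0.4496 = 2248 wine
2248 wine × 1.421 = 3194.408 oil
3194.408 oil × 1.388 = 4433.838304 fish

4433.84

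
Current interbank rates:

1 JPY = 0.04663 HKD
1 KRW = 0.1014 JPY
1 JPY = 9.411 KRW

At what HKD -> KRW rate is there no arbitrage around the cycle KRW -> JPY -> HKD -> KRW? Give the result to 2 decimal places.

Known legs of the cycle: 0.1014 × 0.04663 = 0.004728282
For no arbitrage the full-cycle product must be 1, so the missing rate is 1 / 0.004728282 ≈ 211.4933.

211.49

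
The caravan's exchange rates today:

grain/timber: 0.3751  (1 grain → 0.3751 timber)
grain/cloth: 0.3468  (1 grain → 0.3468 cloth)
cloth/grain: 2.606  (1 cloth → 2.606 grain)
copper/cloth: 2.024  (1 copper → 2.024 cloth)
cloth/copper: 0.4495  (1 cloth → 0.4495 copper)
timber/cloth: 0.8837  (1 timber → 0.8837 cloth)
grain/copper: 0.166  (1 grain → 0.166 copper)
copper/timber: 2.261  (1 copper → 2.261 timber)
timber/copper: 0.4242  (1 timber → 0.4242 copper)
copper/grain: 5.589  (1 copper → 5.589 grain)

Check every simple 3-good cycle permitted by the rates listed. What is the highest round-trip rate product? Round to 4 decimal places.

0.8981

copper→timber→cloth→copper: 2.261 × 0.8837 × 0.4495 = 0.89812
copper→grain→timber→copper: 5.589 × 0.3751 × 0.4242 = 0.88931
copper→cloth→grain→copper: 2.024 × 2.606 × 0.166 = 0.87557
copper→grain→cloth→copper: 5.589 × 0.3468 × 0.4495 = 0.87125
grain→timber→cloth→grain: 0.3751 × 0.8837 × 2.606 = 0.86383
Maximum is copper→timber→cloth→copper at 0.8981; no arbitrage — every cycle loses value.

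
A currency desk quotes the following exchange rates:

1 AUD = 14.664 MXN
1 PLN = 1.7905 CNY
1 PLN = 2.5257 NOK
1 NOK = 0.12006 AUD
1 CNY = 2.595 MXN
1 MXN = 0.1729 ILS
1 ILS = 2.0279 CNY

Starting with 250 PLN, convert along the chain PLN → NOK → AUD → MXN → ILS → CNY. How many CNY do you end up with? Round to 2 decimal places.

389.78

250 PLN × 2.5257 = 631.425 NOK
631.425 NOK × 0.12006 = 75.8088855 AUD
75.8088855 AUD × 14.664 = 1111.661496972 MXN
1111.661496972 MXN × 0.1729 = 192.2062728264588 ILS
192.2062728264588 ILS × 2.0279 = 389.77510066477580052 CNY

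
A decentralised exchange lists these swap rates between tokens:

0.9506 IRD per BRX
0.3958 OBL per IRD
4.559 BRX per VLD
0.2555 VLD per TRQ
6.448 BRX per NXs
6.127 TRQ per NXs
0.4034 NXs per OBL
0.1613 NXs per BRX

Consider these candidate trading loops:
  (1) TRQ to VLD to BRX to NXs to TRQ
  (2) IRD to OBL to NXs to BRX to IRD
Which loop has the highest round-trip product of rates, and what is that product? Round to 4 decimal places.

(1) 0.2555 × 4.559 × 0.1613 × 6.127 = 1.15118
(2) 0.3958 × 0.4034 × 6.448 × 0.9506 = 0.97867
Highest is cycle (1) at 1.1512 (>1, arbitrage).

1.1512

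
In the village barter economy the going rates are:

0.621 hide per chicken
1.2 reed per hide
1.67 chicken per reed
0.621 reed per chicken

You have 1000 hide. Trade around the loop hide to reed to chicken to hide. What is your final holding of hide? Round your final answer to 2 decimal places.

1244.48

1000 hide × 1.2 = 1200 reed
1200 reed × 1.67 = 2004 chicken
2004 chicken × 0.621 = 1244.484 hide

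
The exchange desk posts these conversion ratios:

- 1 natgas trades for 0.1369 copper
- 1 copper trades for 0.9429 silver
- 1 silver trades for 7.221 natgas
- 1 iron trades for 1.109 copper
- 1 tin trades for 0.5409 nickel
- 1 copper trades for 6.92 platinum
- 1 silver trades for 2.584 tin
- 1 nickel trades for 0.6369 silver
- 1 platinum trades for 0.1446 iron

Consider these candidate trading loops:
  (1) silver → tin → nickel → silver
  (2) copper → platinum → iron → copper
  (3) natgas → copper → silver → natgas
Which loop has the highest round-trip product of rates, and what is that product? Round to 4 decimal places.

1.1097

(1) 2.584 × 0.5409 × 0.6369 = 0.89019
(2) 6.92 × 0.1446 × 1.109 = 1.10970
(3) 0.1369 × 0.9429 × 7.221 = 0.93211
Highest is cycle (2) at 1.1097 (>1, arbitrage).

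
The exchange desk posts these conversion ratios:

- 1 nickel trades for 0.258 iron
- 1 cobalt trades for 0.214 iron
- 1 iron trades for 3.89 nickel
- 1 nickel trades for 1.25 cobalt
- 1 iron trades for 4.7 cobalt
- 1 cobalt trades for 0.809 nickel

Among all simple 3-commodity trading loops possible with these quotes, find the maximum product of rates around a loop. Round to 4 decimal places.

nickel→cobalt→iron→nickel: 1.25 × 0.214 × 3.89 = 1.04058
nickel→iron→cobalt→nickel: 0.258 × 4.7 × 0.809 = 0.98099
Maximum is nickel→cobalt→iron→nickel at 1.0406; arbitrage exists.

1.0406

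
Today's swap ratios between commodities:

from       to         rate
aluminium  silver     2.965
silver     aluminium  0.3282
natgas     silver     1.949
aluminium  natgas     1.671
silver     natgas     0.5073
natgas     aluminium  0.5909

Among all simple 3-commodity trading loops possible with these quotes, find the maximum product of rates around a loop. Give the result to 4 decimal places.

1.0689

aluminium→natgas→silver→aluminium: 1.671 × 1.949 × 0.3282 = 1.06887
aluminium→silver→natgas→aluminium: 2.965 × 0.5073 × 0.5909 = 0.88880
Maximum is aluminium→natgas→silver→aluminium at 1.0689; arbitrage exists.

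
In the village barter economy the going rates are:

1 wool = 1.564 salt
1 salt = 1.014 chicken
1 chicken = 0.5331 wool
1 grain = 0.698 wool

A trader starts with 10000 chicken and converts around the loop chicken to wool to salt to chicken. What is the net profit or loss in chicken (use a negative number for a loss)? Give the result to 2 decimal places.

10000 chicken × 0.5331 = 5331 wool
5331 wool × 1.564 = 8337.684 salt
8337.684 salt × 1.014 = 8454.411576 chicken
Net change: 8454.411576 − 10000 = -1545.588424 chicken

-1545.59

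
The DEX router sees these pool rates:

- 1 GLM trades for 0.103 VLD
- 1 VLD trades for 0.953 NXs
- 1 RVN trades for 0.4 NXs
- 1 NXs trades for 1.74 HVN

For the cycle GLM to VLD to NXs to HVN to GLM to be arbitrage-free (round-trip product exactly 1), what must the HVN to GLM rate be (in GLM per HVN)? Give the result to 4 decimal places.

5.8549

Known legs of the cycle: 0.103 × 0.953 × 1.74 = 0.17079666
For no arbitrage the full-cycle product must be 1, so the missing rate is 1 / 0.17079666 ≈ 5.854915.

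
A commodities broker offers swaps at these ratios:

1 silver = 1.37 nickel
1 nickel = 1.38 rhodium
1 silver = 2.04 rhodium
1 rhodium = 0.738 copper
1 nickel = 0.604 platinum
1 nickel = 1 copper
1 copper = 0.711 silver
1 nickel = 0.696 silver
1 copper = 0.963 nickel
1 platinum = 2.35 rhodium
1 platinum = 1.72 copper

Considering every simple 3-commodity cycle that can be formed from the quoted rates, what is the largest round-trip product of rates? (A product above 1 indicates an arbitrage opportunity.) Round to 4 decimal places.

1.0704

copper→silver→rhodium→copper: 0.711 × 2.04 × 0.738 = 1.07042
copper→nickel→platinum→copper: 0.963 × 0.604 × 1.72 = 1.00044
copper→nickel→rhodium→copper: 0.963 × 1.38 × 0.738 = 0.98076
copper→silver→nickel→copper: 0.711 × 1.37 × 1 = 0.97407
Maximum is copper→silver→rhodium→copper at 1.0704; arbitrage exists.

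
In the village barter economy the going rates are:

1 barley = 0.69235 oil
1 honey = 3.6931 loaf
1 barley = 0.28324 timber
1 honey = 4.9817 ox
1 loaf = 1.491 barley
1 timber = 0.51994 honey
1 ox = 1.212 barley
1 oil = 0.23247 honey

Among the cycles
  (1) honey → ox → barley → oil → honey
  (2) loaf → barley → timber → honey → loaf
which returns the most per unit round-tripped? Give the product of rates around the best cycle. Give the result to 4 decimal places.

0.9718

(1) 4.9817 × 1.212 × 0.69235 × 0.23247 = 0.97179
(2) 1.491 × 0.28324 × 0.51994 × 3.6931 = 0.81092
Highest is cycle (1) at 0.9718 (≤1, no arbitrage).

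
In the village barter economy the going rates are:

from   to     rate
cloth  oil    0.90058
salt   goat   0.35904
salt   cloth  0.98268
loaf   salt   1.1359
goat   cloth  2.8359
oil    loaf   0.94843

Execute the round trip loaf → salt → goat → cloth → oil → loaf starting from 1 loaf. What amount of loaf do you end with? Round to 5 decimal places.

0.98787

1 loaf × 1.1359 = 1.1359 salt
1.1359 salt × 0.35904 = 0.407833536 goat
0.407833536 goat × 2.8359 = 1.1565751247424 cloth
1.1565751247424 cloth × 0.90058 = 1.041588425840510592 oil
1.041588425840510592 oil × 0.94843 = 0.98787371071991546077056 loaf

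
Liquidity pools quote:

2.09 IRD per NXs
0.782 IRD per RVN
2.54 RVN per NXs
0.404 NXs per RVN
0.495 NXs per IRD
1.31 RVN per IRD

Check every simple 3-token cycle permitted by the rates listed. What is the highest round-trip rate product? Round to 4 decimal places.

1.1061

NXs→IRD→RVN→NXs: 2.09 × 1.31 × 0.404 = 1.10611
NXs→RVN→IRD→NXs: 2.54 × 0.782 × 0.495 = 0.98321
Maximum is NXs→IRD→RVN→NXs at 1.1061; arbitrage exists.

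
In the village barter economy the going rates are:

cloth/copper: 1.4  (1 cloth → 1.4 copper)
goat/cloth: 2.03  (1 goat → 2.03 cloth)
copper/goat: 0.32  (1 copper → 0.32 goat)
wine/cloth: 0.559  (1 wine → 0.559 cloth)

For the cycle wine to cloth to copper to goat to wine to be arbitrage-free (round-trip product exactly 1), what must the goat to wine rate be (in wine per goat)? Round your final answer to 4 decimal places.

3.9931

Known legs of the cycle: 0.559 × 1.4 × 0.32 = 0.250432
For no arbitrage the full-cycle product must be 1, so the missing rate is 1 / 0.250432 ≈ 3.993100.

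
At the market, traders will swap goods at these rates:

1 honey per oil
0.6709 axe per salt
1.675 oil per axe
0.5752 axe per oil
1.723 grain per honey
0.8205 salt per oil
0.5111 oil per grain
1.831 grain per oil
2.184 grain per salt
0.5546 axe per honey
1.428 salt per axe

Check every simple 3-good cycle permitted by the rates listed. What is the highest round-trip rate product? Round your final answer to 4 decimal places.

0.9290

axe→oil→honey→axe: 1.675 × 1 × 0.5546 = 0.92896
axe→oil→salt→axe: 1.675 × 0.8205 × 0.6709 = 0.92204
oil→salt→grain→oil: 0.8205 × 2.184 × 0.5111 = 0.91588
oil→honey→grain→oil: 1 × 1.723 × 0.5111 = 0.88063
Maximum is axe→oil→honey→axe at 0.9290; no arbitrage — every cycle loses value.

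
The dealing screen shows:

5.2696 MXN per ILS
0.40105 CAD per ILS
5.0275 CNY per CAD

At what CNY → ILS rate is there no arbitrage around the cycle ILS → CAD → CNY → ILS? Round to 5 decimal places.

Known legs of the cycle: 0.40105 × 5.0275 = 2.016278875
For no arbitrage the full-cycle product must be 1, so the missing rate is 1 / 2.016278875 ≈ 0.4959631.

0.49596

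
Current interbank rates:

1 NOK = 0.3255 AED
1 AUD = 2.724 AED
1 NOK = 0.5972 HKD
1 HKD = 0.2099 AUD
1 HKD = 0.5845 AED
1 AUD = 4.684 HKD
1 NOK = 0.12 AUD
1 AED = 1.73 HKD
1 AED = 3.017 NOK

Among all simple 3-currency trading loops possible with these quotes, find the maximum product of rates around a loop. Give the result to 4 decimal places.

HKD→AED→NOK→HKD: 0.5845 × 3.017 × 0.5972 = 1.05312
HKD→AUD→AED→HKD: 0.2099 × 2.724 × 1.73 = 0.98916
AUD→AED→NOK→AUD: 2.724 × 3.017 × 0.12 = 0.98620
Maximum is HKD→AED→NOK→HKD at 1.0531; arbitrage exists.

1.0531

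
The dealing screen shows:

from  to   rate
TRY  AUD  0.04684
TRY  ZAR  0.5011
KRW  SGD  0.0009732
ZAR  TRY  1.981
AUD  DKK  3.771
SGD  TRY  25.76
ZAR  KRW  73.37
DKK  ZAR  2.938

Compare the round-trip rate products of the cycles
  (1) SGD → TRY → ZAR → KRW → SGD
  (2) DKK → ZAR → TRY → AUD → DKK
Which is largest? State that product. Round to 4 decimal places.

(1) 25.76 × 0.5011 × 73.37 × 0.0009732 = 0.92170
(2) 2.938 × 1.981 × 0.04684 × 3.771 = 1.02804
Highest is cycle (2) at 1.0280 (>1, arbitrage).

1.0280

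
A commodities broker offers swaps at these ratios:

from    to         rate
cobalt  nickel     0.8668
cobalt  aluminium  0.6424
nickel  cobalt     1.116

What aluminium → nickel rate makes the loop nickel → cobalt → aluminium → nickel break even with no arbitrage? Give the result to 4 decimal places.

1.3949

Known legs of the cycle: 1.116 × 0.6424 = 0.7169184
For no arbitrage the full-cycle product must be 1, so the missing rate is 1 / 0.7169184 ≈ 1.394859.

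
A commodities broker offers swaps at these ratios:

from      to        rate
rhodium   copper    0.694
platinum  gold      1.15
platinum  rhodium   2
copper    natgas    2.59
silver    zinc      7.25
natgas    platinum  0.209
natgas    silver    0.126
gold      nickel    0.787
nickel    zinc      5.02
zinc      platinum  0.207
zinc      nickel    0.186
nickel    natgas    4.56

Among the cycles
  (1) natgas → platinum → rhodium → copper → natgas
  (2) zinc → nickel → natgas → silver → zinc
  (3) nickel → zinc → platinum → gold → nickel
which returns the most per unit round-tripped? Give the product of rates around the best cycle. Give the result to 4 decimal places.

(1) 0.209 × 2 × 0.694 × 2.59 = 0.75134
(2) 0.186 × 4.56 × 0.126 × 7.25 = 0.77479
(3) 5.02 × 0.207 × 1.15 × 0.787 = 0.94047
Highest is cycle (3) at 0.9405 (≤1, no arbitrage).

0.9405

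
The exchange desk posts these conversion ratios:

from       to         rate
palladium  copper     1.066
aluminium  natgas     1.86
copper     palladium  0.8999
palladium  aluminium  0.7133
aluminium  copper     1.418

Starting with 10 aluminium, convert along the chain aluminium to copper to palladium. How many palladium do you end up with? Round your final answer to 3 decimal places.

10 aluminium × 1.418 = 14.18 copper
14.18 copper × 0.8999 = 12.760582 palladium

12.761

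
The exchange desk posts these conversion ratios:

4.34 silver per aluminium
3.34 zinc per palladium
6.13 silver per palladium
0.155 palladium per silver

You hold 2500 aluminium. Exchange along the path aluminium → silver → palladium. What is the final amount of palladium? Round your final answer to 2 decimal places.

2500 aluminium × 4.34 = 10850 silver
10850 silver × 0.155 = 1681.75 palladium

1681.75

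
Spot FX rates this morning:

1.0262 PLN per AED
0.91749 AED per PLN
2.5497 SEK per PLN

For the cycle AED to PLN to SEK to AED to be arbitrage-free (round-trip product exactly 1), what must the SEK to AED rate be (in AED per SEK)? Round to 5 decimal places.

0.38219

Known legs of the cycle: 1.0262 × 2.5497 = 2.61650214
For no arbitrage the full-cycle product must be 1, so the missing rate is 1 / 2.61650214 ≈ 0.3821896.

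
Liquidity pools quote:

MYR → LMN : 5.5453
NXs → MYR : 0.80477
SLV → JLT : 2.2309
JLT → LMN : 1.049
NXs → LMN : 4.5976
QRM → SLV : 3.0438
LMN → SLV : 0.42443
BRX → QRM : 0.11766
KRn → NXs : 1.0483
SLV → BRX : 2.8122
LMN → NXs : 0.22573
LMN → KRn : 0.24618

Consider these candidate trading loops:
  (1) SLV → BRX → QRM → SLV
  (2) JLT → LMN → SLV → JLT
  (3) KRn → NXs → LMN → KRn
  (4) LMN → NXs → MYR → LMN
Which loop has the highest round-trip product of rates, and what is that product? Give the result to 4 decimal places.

(1) 2.8122 × 0.11766 × 3.0438 = 1.00714
(2) 1.049 × 0.42443 × 2.2309 = 0.99326
(3) 1.0483 × 4.5976 × 0.24618 = 1.18650
(4) 0.22573 × 0.80477 × 5.5453 = 1.00736
Highest is cycle (3) at 1.1865 (>1, arbitrage).

1.1865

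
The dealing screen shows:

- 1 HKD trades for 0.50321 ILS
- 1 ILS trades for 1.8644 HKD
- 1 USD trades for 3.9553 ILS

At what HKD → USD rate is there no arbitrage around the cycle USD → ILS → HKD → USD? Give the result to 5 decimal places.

0.13561

Known legs of the cycle: 3.9553 × 1.8644 = 7.37426132
For no arbitrage the full-cycle product must be 1, so the missing rate is 1 / 7.37426132 ≈ 0.1356068.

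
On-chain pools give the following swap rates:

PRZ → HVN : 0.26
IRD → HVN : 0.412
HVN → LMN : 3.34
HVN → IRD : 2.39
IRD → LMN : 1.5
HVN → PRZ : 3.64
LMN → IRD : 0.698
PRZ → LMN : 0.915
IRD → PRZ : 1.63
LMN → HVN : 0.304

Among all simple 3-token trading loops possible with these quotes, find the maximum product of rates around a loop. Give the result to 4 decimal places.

1.0898

LMN→HVN→IRD→LMN: 0.304 × 2.39 × 1.5 = 1.08984
LMN→IRD→PRZ→LMN: 0.698 × 1.63 × 0.915 = 1.04103
HVN→IRD→PRZ→HVN: 2.39 × 1.63 × 0.26 = 1.01288
LMN→HVN→PRZ→LMN: 0.304 × 3.64 × 0.915 = 1.01250
LMN→IRD→HVN→LMN: 0.698 × 0.412 × 3.34 = 0.96050
Maximum is LMN→HVN→IRD→LMN at 1.0898; arbitrage exists.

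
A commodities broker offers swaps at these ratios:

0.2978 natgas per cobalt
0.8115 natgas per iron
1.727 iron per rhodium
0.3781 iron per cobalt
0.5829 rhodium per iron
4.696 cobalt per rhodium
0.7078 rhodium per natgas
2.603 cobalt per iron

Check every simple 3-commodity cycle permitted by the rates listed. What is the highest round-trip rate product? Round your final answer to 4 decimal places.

iron→rhodium→cobalt→iron: 0.5829 × 4.696 × 0.3781 = 1.03497
iron→natgas→rhodium→iron: 0.8115 × 0.7078 × 1.727 = 0.99195
cobalt→natgas→rhodium→cobalt: 0.2978 × 0.7078 × 4.696 = 0.98984
Maximum is iron→rhodium→cobalt→iron at 1.0350; arbitrage exists.

1.0350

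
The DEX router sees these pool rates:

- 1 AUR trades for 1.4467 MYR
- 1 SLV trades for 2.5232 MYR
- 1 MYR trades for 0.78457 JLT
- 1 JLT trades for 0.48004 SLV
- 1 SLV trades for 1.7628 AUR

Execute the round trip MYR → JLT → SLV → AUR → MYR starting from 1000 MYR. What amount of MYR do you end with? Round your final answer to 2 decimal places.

960.49

1000 MYR × 0.78457 = 784.57 JLT
784.57 JLT × 0.48004 = 376.6249828 SLV
376.6249828 SLV × 1.7628 = 663.91451967984 AUR
663.91451967984 AUR × 1.4467 = 960.485135620824528 MYR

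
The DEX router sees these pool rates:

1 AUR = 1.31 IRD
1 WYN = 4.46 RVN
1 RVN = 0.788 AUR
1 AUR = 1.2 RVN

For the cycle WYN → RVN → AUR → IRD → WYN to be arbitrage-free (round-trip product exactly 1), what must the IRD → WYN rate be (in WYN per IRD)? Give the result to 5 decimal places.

0.21720

Known legs of the cycle: 4.46 × 0.788 × 1.31 = 4.6039688
For no arbitrage the full-cycle product must be 1, so the missing rate is 1 / 4.6039688 ≈ 0.2172039.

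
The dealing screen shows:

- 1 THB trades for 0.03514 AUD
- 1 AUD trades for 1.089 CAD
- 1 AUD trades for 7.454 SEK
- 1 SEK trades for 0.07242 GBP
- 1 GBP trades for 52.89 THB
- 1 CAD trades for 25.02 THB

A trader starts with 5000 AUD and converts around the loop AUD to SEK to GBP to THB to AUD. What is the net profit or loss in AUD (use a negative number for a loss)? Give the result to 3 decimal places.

5000 AUD × 7.454 = 37270 SEK
37270 SEK × 0.07242 = 2699.0934 GBP
2699.0934 GBP × 52.89 = 142755.049926 THB
142755.049926 THB × 0.03514 = 5016.41245439964 AUD
Net change: 5016.41245439964 − 5000 = 16.41245439964 AUD

16.412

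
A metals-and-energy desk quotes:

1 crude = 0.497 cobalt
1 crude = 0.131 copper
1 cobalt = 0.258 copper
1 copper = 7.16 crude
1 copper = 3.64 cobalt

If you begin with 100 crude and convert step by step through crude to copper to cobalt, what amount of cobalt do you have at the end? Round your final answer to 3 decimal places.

100 crude × 0.131 = 13.1 copper
13.1 copper × 3.64 = 47.684 cobalt

47.684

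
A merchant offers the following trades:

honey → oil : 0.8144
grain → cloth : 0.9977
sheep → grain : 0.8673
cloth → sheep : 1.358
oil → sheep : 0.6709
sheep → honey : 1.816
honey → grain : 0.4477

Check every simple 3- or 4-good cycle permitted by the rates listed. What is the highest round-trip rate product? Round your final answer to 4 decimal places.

1.1751

sheep→grain→cloth→sheep: 0.8673 × 0.9977 × 1.358 = 1.17508
sheep→honey→grain→cloth→sheep: 1.816 × 0.4477 × 0.9977 × 1.358 = 1.10155
sheep→honey→oil→sheep: 1.816 × 0.8144 × 0.6709 = 0.99223
Maximum is sheep→grain→cloth→sheep at 1.1751; arbitrage exists.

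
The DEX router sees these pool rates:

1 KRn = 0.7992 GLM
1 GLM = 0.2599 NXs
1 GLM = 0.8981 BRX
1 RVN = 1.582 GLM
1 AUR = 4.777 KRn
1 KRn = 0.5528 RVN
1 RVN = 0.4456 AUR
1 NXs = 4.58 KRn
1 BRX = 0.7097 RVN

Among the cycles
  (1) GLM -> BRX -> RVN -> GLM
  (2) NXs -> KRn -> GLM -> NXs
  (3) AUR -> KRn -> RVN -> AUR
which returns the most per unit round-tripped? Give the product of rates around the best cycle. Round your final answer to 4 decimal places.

1.1767

(1) 0.8981 × 0.7097 × 1.582 = 1.00834
(2) 4.58 × 0.7992 × 0.2599 = 0.95132
(3) 4.777 × 0.5528 × 0.4456 = 1.17671
Highest is cycle (3) at 1.1767 (>1, arbitrage).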